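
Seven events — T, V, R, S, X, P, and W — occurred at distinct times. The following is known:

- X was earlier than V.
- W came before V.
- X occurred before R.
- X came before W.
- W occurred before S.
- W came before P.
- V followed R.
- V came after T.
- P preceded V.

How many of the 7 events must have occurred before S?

Directly stated before S: W.
X reaches S via X → W → S.
That's W and X — 2 in all.

2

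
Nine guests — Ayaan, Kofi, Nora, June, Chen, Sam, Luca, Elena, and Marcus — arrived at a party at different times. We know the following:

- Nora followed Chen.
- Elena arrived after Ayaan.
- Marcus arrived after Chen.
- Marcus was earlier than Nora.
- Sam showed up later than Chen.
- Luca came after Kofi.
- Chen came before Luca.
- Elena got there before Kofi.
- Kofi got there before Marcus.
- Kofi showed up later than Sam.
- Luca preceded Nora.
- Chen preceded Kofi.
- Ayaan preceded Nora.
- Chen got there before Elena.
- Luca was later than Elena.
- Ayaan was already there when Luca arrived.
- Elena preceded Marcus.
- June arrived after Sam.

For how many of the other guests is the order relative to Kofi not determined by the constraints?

1

Forced before Kofi: Ayaan, Chen, Elena, and Sam; forced after Kofi: Luca, Marcus, and Nora.
That leaves June with no forced order relative to Kofi — 1.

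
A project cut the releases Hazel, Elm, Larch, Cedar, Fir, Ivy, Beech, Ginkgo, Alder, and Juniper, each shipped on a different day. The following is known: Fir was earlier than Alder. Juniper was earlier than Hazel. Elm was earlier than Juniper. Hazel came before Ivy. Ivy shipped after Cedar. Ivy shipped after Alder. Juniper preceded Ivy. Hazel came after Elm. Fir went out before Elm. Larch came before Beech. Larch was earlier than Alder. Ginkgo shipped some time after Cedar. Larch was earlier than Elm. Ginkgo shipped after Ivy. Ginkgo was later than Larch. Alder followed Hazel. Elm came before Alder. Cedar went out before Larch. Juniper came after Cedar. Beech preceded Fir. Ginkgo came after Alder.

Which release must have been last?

Ginkgo

Every other release has a chain of constraints placing it before Ginkgo, so Ginkgo is last.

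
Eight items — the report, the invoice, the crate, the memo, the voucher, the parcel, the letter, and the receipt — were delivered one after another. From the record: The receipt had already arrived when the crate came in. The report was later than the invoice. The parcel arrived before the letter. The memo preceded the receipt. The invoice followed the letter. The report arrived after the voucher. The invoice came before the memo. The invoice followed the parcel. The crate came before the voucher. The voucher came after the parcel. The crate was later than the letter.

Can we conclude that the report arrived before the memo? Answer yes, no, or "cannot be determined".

no

Tracing the constraints gives the memo → the receipt → the crate → the voucher → the report, so the memo must come before the report.
That means the report cannot be before the memo.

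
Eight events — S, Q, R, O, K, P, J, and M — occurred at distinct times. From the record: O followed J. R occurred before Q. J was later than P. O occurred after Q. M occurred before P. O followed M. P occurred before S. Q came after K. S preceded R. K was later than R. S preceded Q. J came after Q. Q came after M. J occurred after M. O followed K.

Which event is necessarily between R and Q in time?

K

Tracing the constraints gives R → K → Q, so K sits after R and before Q.
No other event is forced both after R and before Q.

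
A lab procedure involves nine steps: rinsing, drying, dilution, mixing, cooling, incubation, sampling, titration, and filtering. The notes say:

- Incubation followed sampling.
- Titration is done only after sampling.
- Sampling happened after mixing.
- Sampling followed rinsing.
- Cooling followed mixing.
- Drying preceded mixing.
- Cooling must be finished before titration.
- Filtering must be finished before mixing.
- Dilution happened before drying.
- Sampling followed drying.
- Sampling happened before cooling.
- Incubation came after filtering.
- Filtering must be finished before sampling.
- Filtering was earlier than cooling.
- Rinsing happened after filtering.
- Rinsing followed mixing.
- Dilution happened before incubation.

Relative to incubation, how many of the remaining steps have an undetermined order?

2

Forced before incubation: dilution, drying, filtering, mixing, rinsing, and sampling.
That leaves cooling and titration with no forced order relative to incubation — 2.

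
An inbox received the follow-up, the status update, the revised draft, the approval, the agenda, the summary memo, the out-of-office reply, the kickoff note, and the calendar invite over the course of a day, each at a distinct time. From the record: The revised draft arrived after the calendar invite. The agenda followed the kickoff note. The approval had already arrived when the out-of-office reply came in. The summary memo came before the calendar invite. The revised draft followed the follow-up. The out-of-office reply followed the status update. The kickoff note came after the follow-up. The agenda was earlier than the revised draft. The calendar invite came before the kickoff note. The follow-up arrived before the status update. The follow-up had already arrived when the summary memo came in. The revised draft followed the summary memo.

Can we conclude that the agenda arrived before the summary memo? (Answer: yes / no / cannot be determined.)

no

Tracing the constraints gives the summary memo → the calendar invite → the kickoff note → the agenda, so the summary memo must come before the agenda.
That means the agenda cannot be before the summary memo.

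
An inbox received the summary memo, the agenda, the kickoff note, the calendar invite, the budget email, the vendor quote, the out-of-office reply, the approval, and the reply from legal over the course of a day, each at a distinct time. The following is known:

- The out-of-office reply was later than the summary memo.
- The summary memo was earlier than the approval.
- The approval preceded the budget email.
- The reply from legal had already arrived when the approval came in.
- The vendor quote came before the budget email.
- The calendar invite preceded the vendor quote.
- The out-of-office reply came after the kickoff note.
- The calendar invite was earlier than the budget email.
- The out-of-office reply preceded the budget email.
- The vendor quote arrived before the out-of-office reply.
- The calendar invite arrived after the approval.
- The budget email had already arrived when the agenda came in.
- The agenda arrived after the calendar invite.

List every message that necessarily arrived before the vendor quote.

Directly stated before the vendor quote: the calendar invite.
The approval reaches the vendor quote via the approval → the calendar invite → the vendor quote.
The reply from legal reaches the vendor quote via the reply from legal → the approval → the calendar invite → the vendor quote.
The summary memo reaches the vendor quote via the summary memo → the approval → the calendar invite → the vendor quote.
No chain forces the agenda (or any of the others) ahead of the vendor quote.

the approval, the calendar invite, the reply from legal, the summary memo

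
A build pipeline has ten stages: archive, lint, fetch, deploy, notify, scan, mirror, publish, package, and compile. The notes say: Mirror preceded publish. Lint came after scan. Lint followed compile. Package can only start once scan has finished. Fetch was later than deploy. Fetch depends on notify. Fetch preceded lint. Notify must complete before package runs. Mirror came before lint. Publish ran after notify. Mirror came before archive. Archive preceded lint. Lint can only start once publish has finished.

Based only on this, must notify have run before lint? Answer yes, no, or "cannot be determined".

Chain the constraints: notify → publish → lint. Each link is directly stated, so notify comes before lint.

yes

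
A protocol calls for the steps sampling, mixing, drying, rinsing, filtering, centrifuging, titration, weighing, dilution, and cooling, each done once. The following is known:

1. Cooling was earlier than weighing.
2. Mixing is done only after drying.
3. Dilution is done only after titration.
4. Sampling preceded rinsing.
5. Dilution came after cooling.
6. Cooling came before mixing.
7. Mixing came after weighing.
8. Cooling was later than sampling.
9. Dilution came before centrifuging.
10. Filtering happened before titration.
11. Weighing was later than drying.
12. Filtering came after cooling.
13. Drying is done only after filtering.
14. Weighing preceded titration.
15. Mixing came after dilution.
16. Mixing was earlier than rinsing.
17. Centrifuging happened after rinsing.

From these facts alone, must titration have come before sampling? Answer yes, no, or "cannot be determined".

no

Tracing the constraints gives sampling → cooling → weighing → titration, so sampling must come before titration.
That means titration cannot be before sampling.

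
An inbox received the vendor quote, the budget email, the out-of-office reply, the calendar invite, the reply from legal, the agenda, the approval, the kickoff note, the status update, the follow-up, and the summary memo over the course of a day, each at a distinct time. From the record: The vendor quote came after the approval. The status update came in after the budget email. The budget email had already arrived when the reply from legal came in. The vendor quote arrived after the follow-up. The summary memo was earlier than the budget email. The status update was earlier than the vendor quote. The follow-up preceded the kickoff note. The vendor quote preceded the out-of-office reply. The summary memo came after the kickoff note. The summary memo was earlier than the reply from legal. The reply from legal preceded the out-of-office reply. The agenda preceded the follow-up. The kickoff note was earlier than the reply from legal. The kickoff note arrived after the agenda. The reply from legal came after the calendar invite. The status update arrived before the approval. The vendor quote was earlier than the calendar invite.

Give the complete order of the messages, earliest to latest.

The constraints fix every adjacent pair, so only one ordering works:
the agenda → the follow-up → the kickoff note → the summary memo → the budget email → the status update → the approval → the vendor quote → the calendar invite → the reply from legal → the out-of-office reply.

the agenda, the follow-up, the kickoff note, the summary memo, the budget email, the status update, the approval, the vendor quote, the calendar invite, the reply from legal, the out-of-office reply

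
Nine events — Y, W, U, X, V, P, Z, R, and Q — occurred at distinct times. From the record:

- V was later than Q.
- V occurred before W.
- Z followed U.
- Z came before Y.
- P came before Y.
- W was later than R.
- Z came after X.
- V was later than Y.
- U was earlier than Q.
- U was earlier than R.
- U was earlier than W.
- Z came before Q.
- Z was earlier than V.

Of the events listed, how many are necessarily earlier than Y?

4

Directly stated before Y: P and Z.
U reaches Y via U → Z → Y.
X reaches Y via X → Z → Y.
That's P, U, X, and Z — 4 in all.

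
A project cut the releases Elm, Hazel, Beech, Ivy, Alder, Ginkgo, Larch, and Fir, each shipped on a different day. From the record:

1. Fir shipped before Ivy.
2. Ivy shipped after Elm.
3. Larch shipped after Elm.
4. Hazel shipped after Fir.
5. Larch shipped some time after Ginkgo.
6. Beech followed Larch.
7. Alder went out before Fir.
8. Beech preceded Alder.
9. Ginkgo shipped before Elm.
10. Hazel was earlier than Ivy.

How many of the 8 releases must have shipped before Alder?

4

Directly stated before Alder: Beech.
Elm reaches Alder via Elm → Larch → Beech → Alder.
Ginkgo reaches Alder via Ginkgo → Larch → Beech → Alder.
Larch reaches Alder via Larch → Beech → Alder.
No chain forces Ivy (or any of the others) ahead of Alder.
That's Beech, Elm, Ginkgo, and Larch — 4 in all.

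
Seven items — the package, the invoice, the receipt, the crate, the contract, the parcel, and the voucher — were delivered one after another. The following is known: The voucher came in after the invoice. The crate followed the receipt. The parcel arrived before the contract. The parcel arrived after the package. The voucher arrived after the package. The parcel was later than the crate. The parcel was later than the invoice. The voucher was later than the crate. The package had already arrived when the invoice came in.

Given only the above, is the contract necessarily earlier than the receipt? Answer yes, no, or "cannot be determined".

no

Tracing the constraints gives the receipt → the crate → the parcel → the contract, so the receipt must come before the contract.
That means the contract cannot be before the receipt.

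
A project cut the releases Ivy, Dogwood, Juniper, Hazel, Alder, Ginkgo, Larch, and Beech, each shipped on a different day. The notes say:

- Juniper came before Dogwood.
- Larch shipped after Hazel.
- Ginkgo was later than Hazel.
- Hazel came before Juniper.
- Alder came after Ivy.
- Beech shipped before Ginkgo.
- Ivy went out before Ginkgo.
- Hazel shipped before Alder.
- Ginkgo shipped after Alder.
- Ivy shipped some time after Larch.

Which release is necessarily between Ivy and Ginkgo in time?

Tracing the constraints gives Ivy → Alder → Ginkgo, so Alder sits after Ivy and before Ginkgo.
No other release is forced both after Ivy and before Ginkgo.

Alder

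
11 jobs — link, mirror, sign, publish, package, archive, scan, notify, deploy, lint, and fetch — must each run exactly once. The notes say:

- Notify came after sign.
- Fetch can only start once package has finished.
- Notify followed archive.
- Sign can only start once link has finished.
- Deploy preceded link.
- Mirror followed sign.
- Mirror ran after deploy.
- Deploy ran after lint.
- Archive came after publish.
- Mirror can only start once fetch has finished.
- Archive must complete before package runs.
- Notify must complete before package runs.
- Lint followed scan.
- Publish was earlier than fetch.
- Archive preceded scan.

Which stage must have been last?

mirror

Every other stage has a chain of constraints placing it before mirror, so mirror is last.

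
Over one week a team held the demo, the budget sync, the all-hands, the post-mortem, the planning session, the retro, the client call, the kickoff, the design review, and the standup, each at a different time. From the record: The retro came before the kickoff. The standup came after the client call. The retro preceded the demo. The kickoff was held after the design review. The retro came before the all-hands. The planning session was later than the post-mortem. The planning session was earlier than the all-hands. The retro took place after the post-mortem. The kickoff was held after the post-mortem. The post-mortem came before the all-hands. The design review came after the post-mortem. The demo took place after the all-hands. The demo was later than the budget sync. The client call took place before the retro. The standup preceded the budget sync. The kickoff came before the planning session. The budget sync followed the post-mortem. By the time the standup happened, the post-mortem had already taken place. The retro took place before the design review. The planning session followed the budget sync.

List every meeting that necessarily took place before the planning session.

the budget sync, the client call, the design review, the kickoff, the post-mortem, the retro, the standup

Directly stated before the planning session: the budget sync, the kickoff, and the post-mortem.
The client call reaches the planning session via the client call → the retro → the kickoff → the planning session.
The design review reaches the planning session via the design review → the kickoff → the planning session.
The retro reaches the planning session via the retro → the kickoff → the planning session.
Likewise the standup reaches the planning session by chaining the stated constraints.
No chain forces the demo (or any of the others) ahead of the planning session.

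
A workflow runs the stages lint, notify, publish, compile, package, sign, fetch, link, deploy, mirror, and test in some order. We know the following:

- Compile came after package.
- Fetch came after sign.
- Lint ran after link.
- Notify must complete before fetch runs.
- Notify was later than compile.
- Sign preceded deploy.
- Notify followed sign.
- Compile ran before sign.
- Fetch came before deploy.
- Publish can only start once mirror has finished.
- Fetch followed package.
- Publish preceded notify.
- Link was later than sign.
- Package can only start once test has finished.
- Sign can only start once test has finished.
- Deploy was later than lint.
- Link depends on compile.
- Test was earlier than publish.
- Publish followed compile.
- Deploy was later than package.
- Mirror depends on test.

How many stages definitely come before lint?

5

Directly stated before lint: link.
Compile reaches lint via compile → link → lint.
Package reaches lint via package → compile → link → lint.
Sign reaches lint via sign → link → lint.
Likewise test reaches lint by chaining the stated constraints.
No chain forces mirror (or any of the others) ahead of lint.
That's compile, link, package, sign, and test — 5 in all.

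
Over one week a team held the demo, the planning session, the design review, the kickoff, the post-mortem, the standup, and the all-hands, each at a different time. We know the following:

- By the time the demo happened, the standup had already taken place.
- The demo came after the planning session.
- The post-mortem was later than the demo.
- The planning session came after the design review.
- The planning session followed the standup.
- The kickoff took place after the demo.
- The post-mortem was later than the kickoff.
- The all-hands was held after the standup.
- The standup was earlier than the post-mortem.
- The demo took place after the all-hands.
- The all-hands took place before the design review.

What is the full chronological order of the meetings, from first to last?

The constraints fix every adjacent pair, so only one ordering works:
the standup → the all-hands → the design review → the planning session → the demo → the kickoff → the post-mortem.

the standup, the all-hands, the design review, the planning session, the demo, the kickoff, the post-mortem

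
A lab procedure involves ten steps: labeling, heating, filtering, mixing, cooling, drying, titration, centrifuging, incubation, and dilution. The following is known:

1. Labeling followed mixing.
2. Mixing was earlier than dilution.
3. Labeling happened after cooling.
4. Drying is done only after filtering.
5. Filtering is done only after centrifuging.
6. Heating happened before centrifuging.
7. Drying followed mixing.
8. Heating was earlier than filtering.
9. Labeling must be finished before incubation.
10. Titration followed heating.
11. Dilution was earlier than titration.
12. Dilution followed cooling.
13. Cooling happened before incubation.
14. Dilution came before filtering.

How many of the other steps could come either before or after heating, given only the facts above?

5

Forced after heating: centrifuging, drying, filtering, and titration.
That leaves cooling, dilution, incubation, labeling, and mixing with no forced order relative to heating — 5.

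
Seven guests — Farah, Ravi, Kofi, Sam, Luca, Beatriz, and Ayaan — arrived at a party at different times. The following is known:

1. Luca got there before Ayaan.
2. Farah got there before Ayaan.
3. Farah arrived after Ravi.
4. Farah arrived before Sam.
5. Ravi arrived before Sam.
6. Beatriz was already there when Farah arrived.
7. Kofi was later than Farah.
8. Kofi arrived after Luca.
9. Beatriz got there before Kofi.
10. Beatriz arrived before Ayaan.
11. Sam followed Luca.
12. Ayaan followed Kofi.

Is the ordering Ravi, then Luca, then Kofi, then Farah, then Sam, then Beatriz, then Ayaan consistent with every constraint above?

no

The constraints require Farah before Kofi, but in the proposed sequence Kofi appears ahead of Farah. That one violation is enough.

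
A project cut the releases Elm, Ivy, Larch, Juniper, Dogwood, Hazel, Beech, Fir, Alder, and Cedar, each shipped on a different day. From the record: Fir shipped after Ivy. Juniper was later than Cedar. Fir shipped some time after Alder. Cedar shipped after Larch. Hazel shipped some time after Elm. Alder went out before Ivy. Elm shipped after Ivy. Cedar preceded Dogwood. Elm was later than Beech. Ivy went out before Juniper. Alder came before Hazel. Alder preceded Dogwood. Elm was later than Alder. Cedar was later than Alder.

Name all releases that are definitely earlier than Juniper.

Directly stated before Juniper: Cedar and Ivy.
Alder reaches Juniper via Alder → Cedar → Juniper.
Larch reaches Juniper via Larch → Cedar → Juniper.
No chain forces Elm (or any of the others) ahead of Juniper.

Alder, Cedar, Ivy, Larch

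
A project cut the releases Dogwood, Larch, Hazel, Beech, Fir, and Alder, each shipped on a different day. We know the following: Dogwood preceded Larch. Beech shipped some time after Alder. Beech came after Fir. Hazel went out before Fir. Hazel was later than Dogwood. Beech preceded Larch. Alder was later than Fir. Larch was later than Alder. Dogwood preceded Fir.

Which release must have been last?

Every other release has a chain of constraints placing it before Larch, so Larch is last.

Larch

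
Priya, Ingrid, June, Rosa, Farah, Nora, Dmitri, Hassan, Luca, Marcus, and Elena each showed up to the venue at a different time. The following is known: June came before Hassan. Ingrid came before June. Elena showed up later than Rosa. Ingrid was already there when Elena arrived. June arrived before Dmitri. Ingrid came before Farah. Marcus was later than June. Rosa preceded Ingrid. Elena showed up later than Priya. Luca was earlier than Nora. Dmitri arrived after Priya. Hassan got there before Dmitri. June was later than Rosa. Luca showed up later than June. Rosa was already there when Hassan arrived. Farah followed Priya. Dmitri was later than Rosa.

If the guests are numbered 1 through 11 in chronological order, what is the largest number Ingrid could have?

3

Ingrid must come before Dmitri, Elena, Farah, Hassan, June, Luca, Marcus, and Nora — 8 guests forced after them.
Everything else can be placed before Ingrid in some valid order, so Ingrid can sit as late as position 11 − 8 = 3.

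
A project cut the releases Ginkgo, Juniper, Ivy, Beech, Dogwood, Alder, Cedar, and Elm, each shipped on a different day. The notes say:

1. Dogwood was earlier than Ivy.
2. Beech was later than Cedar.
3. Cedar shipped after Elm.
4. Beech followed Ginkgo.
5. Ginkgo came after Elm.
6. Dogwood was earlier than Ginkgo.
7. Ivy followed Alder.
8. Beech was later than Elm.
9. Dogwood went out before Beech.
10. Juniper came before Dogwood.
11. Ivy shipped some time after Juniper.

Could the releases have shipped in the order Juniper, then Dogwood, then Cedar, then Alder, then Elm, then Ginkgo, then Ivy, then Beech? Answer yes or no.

no

The constraints require Elm before Cedar, but in the proposed sequence Cedar appears ahead of Elm. That one violation is enough.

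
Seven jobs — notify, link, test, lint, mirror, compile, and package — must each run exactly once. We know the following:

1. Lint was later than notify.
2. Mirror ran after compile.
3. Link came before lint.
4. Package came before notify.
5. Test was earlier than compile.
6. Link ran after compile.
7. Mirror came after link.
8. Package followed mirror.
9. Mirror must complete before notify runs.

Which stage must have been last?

lint

Every other stage has a chain of constraints placing it before lint, so lint is last.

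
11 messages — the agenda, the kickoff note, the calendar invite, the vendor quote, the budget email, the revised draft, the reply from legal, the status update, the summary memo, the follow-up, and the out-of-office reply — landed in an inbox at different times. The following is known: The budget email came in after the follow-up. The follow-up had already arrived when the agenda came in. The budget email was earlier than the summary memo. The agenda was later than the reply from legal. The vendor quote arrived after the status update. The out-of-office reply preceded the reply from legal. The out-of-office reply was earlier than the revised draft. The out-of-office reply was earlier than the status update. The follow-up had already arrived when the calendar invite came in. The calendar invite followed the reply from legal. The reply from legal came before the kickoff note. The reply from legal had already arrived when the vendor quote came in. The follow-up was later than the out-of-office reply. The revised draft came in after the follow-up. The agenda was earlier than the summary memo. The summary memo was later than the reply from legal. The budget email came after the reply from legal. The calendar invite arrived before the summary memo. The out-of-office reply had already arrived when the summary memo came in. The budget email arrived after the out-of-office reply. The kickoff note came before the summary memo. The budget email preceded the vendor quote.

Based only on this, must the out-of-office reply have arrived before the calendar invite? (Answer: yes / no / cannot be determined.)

Chain the constraints: the out-of-office reply → the follow-up → the calendar invite. Each link is directly stated, so the out-of-office reply comes before the calendar invite.

yes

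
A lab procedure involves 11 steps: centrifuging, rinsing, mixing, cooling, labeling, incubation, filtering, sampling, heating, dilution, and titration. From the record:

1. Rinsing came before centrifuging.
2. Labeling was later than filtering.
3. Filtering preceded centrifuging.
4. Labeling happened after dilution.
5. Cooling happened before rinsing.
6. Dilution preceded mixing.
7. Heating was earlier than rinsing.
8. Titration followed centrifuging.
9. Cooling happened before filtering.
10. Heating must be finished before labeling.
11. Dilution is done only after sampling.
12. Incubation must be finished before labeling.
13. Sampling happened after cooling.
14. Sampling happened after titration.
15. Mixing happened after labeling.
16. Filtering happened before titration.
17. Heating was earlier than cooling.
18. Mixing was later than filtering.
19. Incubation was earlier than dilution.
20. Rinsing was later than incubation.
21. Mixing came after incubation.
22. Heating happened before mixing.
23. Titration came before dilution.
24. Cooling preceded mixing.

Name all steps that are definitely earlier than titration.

Directly stated before titration: centrifuging and filtering.
Cooling reaches titration via cooling → filtering → titration.
Heating reaches titration via heating → cooling → filtering → titration.
Incubation reaches titration via incubation → rinsing → centrifuging → titration.
Likewise rinsing reaches titration by chaining the stated constraints.
No chain forces sampling (or any of the others) ahead of titration.

centrifuging, cooling, filtering, heating, incubation, rinsing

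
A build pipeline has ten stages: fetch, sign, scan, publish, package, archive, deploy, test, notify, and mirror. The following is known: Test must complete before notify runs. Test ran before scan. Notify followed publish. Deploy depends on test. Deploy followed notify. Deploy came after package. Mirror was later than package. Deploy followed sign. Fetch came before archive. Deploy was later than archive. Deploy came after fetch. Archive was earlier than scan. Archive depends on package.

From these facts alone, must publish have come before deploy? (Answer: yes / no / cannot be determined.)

yes

Chain the constraints: publish → notify → deploy. Each link is directly stated, so publish comes before deploy.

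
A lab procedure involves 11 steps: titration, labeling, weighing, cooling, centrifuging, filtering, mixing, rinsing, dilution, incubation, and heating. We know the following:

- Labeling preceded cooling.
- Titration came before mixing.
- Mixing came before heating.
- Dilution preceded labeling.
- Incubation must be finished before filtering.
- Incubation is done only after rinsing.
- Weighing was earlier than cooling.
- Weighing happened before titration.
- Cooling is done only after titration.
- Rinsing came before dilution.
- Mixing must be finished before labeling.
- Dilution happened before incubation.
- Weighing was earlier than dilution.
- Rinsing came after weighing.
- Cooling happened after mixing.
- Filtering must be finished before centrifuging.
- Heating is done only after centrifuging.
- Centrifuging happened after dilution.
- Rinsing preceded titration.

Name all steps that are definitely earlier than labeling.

dilution, mixing, rinsing, titration, weighing

Directly stated before labeling: dilution and mixing.
Rinsing reaches labeling via rinsing → dilution → labeling.
Titration reaches labeling via titration → mixing → labeling.
Weighing reaches labeling via weighing → dilution → labeling.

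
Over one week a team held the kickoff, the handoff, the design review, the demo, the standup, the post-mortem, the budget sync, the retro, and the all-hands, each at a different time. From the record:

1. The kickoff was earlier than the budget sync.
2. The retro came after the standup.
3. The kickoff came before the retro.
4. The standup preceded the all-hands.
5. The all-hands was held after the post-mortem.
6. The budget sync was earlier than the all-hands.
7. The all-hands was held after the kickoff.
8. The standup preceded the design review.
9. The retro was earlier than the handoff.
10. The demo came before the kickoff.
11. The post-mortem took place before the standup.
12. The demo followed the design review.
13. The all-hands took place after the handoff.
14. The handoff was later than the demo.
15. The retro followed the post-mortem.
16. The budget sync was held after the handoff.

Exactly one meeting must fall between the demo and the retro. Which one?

the kickoff

Tracing the constraints gives the demo → the kickoff → the retro, so the kickoff sits after the demo and before the retro.
No other meeting is forced both after the demo and before the retro.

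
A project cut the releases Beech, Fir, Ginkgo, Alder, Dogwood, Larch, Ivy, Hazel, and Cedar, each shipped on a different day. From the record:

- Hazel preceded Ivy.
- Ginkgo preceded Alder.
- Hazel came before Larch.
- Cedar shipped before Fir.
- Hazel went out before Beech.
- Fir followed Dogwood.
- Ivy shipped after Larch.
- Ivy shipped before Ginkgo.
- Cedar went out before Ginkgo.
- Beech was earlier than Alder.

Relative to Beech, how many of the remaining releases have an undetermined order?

Forced before Beech: Hazel; forced after Beech: Alder.
That leaves Cedar, Dogwood, Fir, Ginkgo, Ivy, and Larch with no forced order relative to Beech — 6.

6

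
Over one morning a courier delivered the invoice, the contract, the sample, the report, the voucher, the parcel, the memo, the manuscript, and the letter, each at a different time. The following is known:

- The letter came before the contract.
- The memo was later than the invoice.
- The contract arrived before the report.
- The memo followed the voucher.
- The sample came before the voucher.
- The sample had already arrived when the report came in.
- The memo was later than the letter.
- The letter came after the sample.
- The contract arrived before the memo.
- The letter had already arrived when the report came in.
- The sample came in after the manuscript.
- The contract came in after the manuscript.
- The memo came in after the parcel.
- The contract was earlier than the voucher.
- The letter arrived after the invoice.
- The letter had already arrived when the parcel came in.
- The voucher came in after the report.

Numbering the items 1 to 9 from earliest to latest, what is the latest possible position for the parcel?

The parcel must come before the memo — 1 item forced after it.
Everything else can be placed before the parcel in some valid order, so the parcel can sit as late as position 9 − 1 = 8.

8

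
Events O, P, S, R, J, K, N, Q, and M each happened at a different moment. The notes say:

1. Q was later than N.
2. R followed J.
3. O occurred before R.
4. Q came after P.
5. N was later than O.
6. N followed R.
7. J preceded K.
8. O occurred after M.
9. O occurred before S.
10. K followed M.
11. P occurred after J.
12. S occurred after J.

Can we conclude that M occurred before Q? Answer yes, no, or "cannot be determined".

yes

Chain the constraints: M → O → N → Q. Each link is directly stated, so M comes before Q.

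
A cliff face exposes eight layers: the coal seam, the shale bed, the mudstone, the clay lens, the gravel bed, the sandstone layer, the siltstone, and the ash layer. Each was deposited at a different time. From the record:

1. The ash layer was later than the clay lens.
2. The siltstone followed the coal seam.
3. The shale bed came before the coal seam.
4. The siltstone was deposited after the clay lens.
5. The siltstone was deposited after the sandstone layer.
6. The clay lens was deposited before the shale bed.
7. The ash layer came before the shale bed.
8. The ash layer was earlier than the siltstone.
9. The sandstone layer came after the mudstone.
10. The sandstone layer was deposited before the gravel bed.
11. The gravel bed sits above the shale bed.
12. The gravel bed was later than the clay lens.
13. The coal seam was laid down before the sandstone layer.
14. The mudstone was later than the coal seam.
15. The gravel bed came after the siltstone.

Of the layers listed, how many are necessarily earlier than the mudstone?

4

Directly stated before the mudstone: the coal seam.
The ash layer reaches the mudstone via the ash layer → the shale bed → the coal seam → the mudstone.
The clay lens reaches the mudstone via the clay lens → the shale bed → the coal seam → the mudstone.
The shale bed reaches the mudstone via the shale bed → the coal seam → the mudstone.
That's the ash layer, the clay lens, the coal seam, and the shale bed — 4 in all.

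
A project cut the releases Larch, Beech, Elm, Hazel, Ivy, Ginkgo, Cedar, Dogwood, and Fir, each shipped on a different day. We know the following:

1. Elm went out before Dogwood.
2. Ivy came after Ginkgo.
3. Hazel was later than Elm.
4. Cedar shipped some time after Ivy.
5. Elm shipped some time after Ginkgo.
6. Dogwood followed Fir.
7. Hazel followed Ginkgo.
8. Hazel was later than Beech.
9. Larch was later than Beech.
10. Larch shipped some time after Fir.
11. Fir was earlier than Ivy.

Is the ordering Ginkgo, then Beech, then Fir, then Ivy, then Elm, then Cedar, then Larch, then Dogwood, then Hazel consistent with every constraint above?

Check each stated constraint against the proposed order — e.g. Beech is ahead of Hazel; Ginkgo is ahead of Hazel. Every pair is in the required order; nothing is violated.

yes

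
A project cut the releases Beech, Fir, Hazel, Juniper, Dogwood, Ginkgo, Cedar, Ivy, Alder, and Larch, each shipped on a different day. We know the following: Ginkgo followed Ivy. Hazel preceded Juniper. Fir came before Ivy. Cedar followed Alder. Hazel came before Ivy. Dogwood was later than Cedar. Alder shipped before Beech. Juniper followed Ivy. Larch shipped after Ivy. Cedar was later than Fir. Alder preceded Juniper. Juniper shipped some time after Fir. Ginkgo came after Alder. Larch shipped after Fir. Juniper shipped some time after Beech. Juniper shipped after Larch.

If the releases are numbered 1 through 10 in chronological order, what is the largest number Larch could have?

Larch must come before Juniper — 1 release forced after it.
Everything else can be placed before Larch in some valid order, so Larch can sit as late as position 10 − 1 = 9.

9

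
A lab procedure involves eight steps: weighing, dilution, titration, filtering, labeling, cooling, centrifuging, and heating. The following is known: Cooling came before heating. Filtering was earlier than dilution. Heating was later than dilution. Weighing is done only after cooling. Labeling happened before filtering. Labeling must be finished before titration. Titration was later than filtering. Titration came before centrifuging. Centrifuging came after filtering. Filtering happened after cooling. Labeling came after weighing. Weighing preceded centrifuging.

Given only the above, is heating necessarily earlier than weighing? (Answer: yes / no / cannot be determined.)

Tracing the constraints gives weighing → labeling → filtering → dilution → heating, so weighing must come before heating.
That means heating cannot be before weighing.

no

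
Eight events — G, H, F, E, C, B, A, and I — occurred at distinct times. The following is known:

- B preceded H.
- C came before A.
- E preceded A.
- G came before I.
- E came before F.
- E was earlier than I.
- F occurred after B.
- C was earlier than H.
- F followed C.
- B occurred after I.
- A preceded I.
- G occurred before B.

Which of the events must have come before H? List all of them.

Directly stated before H: B and C.
A reaches H via A → I → B → H.
E reaches H via E → I → B → H.
G reaches H via G → B → H.
Likewise I reaches H by chaining the stated constraints.
No chain forces F ahead of H.

A, B, C, E, G, I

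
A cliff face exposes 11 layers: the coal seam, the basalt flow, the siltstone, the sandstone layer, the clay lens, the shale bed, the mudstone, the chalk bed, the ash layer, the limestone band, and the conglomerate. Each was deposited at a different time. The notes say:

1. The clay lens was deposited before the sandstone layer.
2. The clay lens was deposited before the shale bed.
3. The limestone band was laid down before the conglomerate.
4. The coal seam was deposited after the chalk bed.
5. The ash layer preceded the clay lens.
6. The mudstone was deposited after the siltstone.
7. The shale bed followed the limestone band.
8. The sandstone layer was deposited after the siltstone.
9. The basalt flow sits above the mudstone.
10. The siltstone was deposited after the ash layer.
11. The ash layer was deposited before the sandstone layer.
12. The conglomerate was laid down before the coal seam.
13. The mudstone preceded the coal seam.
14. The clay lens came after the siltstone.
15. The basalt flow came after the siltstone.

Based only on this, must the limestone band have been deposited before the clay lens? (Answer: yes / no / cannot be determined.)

cannot be determined

No chain of stated constraints runs from the limestone band to the clay lens, and none runs from the clay lens to the limestone band either.
So the relative order of the limestone band and the clay lens is not fixed by the given facts.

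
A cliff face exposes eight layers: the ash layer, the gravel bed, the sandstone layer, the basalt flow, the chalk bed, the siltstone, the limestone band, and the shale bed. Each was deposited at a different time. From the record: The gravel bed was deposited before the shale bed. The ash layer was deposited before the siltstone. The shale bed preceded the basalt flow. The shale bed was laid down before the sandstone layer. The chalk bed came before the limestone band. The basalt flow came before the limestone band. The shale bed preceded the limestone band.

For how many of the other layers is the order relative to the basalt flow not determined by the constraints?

4

Forced before the basalt flow: the gravel bed and the shale bed; forced after the basalt flow: the limestone band.
That leaves the ash layer, the chalk bed, the sandstone layer, and the siltstone with no forced order relative to the basalt flow — 4.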